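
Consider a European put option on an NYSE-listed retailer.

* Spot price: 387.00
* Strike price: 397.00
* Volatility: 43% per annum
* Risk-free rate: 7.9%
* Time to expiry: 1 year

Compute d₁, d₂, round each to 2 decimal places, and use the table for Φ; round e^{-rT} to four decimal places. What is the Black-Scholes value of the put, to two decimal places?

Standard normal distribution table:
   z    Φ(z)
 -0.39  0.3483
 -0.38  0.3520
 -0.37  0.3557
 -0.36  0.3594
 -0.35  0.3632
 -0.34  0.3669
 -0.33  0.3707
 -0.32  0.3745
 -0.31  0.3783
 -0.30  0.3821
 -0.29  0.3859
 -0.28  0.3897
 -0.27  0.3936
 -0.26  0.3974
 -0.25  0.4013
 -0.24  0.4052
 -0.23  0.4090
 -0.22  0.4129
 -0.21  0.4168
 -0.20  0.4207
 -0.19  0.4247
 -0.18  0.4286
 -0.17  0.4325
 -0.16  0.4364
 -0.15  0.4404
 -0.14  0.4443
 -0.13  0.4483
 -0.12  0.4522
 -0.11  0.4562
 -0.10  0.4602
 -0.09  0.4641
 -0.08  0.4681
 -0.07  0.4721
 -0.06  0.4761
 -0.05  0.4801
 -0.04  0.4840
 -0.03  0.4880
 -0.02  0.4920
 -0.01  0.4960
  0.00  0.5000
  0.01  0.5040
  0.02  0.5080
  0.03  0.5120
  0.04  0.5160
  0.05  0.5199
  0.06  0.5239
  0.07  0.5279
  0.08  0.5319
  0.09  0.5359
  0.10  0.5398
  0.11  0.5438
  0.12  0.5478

54.59

T = 1;  σ√T = 0.4300
d₁ = [ln(387/397) + (0.079 + 0.43²/2)·1] / 0.4300 = [-0.0255 + 0.1714] / 0.4300 = 0.3394 → 0.34
d₂ = d₁ − σ√T = 0.3394 − 0.4300 = -0.0906 → -0.09
e^(−rT) = e^(−0.079·1) = 0.9240
P = 397·0.9240·N(0.09) − 387·N(-0.34) = 397·0.9240·0.5359 − 387·0.3669 = 196.5831 − 141.9903 = 54.5928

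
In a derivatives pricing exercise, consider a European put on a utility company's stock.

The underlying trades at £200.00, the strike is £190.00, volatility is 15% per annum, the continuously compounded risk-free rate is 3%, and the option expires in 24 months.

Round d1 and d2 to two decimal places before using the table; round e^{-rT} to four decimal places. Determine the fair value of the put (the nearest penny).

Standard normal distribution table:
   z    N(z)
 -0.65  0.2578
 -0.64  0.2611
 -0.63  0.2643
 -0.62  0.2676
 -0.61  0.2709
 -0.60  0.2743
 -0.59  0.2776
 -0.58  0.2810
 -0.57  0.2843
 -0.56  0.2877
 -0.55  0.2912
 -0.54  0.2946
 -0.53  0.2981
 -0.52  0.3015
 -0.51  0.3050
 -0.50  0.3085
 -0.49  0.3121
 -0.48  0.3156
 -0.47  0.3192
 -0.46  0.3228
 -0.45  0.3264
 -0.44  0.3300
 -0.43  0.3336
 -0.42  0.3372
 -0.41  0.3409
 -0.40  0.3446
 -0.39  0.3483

σ√T = 0.15 × 1.4142 = 0.2121
ln(S/K) + (r + σ²/2)T = ln(200/190) + (0.03 + 0.15²/2)·2 = 0.0513 + 0.0825 = 0.1338
d₁ = 0.1338 / 0.2121 = 0.6307 ≈ 0.63
d₂ = d₁ − σ√T = 0.6307 − 0.2121 = 0.4186 ≈ 0.42
e^(−rT) = e^(−0.03·2) = 0.9418
N(−d₂) = N(-0.42) = 0.3372;  N(−d₁) = N(-0.63) = 0.2643
P = 190·0.9418·0.3372 − 200·0.2643 = 60.3392 − 52.8600 = 7.4792

£7.48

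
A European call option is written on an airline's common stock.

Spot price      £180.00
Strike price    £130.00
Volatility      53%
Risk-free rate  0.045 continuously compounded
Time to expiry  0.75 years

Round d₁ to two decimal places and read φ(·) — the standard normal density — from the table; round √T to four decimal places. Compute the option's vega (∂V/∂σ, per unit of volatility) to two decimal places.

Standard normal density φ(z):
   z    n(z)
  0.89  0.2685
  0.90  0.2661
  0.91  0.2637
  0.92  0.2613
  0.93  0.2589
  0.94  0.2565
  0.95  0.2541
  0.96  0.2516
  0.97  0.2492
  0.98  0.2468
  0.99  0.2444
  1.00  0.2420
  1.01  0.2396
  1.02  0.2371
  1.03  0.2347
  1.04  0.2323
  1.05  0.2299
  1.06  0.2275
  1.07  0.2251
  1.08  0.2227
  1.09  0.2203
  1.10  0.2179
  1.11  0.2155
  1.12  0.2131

37.35

T = 0.75;  σ√T = 0.4590
d₁ = [ln(180/130) + (0.045 + ½·0.53²)·0.75] / (σ√T) = (0.3254 + 0.1391) / 0.4590 = 1.0120 → 1.01
√T = √0.75 = 0.8660
φ(d₁) = φ(1.01) = 0.2396
vega = S·φ(d₁)·√T = 180·0.2396·0.8660 = 37.3488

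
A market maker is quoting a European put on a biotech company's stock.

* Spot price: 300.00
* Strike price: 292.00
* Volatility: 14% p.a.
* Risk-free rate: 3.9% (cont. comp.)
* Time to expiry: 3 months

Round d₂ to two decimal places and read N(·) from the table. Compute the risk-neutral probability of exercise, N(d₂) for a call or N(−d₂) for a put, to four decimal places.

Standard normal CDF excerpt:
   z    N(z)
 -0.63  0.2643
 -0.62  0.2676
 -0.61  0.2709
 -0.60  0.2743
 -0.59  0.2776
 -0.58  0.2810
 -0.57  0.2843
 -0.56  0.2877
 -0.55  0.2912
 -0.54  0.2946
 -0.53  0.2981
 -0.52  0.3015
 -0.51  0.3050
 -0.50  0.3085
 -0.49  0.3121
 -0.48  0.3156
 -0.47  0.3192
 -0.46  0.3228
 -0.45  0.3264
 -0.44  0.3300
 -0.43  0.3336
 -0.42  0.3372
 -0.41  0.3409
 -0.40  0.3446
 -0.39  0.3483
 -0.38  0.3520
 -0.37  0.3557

0.3121

T = 0.25;  σ√T = 0.0700
ln(S/K) + (r + σ²/2)T = ln(300/292) + (0.039 + 0.14²/2)·0.25 = 0.0270 + 0.0122 = 0.0392
d₁ = 0.0392 / 0.0700 = 0.5604 ⇒ 0.56
d₂ = d₁ − σ√T = 0.5604 − 0.0700 = 0.4904 ⇒ 0.49
Pr(exercise) under Q = N(−d₂) = N(-0.49) = 0.3121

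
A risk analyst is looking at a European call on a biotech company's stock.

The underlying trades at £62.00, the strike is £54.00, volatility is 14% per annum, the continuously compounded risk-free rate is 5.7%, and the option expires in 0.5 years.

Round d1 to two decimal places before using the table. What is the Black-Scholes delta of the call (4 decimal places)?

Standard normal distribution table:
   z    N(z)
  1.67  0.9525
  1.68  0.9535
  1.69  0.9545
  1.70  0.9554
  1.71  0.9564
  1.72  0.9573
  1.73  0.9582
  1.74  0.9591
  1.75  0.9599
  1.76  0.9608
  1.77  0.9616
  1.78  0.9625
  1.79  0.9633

0.9582

σ√T = 0.14·√0.5 = 0.0990
ln(S/K) + (r + σ²/2)T = ln(62/54) + (0.057 + 0.14²/2)·0.5 = 0.1382 + 0.0334 = 0.1716
d₁ = 0.1716 / 0.0990 = 1.7329 which rounds to 1.73
N(d₁) = N(1.73) = 0.9582
Δ_call = N(d₁) = 0.9582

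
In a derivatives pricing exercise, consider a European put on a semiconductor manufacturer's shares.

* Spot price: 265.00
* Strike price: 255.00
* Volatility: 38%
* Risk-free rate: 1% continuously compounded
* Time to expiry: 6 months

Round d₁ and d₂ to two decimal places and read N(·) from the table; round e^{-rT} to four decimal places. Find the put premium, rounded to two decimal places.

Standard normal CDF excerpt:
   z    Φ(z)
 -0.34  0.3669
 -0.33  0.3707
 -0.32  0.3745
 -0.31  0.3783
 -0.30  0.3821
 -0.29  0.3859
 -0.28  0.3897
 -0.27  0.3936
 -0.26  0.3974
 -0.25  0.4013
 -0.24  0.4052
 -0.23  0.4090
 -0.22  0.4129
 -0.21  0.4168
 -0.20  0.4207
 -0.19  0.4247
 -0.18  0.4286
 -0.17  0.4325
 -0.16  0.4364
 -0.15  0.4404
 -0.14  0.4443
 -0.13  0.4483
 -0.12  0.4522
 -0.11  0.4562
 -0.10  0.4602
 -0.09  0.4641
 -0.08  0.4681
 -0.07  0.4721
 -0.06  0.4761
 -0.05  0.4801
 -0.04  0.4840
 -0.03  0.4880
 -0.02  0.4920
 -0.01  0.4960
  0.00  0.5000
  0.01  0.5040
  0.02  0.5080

22.56

σ√T = 0.38·√0.5 = 0.2687
d₁ = [ln(265/255) + (0.01 + 0.38²/2)·0.5] / 0.2687 = [0.0385 + 0.0411] / 0.2687 = 0.2961 ≈ 0.30
d₂ = d₁ − σ√T = 0.2961 − 0.2687 = 0.0274 ≈ 0.03
exp(−rT) = exp(−0.01·0.5) = 0.9950
P = 255·0.9950·N(-0.03) − 265·N(-0.30) = 255·0.9950·0.4880 − 265·0.3821 = 123.8178 − 101.2565 = 22.5613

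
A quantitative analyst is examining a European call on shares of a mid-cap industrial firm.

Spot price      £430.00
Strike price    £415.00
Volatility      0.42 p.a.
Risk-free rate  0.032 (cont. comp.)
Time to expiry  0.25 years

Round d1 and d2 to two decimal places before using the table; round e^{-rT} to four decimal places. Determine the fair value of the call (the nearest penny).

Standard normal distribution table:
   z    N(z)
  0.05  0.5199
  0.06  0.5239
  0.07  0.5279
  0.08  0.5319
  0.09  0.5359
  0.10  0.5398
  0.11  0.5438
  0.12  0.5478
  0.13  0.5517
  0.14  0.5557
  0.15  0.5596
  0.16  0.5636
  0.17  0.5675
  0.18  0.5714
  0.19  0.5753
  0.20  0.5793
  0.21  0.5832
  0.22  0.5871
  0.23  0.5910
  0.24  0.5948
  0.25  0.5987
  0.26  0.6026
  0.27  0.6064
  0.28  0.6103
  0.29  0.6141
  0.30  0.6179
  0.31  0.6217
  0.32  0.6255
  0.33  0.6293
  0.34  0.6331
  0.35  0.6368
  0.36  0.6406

£45.11

σ√T = 0.42 × 0.5000 = 0.2100
d₁ = [ln(430/415) + (0.032 + 0.42²/2)·0.25] / 0.2100 = [0.0355 + 0.0300] / 0.2100 = 0.3122 → 0.31
d₂ = d₁ − σ√T = 0.3122 − 0.2100 = 0.1022 → 0.10
exp(−rT) = exp(−0.032·0.25) = 0.9920
N(d₁) = N(0.31) = 0.6217;  N(d₂) = N(0.10) = 0.5398
C = 430·0.6217 − 415·0.9920·0.5398 = 267.3310 − 222.2249 = 45.1061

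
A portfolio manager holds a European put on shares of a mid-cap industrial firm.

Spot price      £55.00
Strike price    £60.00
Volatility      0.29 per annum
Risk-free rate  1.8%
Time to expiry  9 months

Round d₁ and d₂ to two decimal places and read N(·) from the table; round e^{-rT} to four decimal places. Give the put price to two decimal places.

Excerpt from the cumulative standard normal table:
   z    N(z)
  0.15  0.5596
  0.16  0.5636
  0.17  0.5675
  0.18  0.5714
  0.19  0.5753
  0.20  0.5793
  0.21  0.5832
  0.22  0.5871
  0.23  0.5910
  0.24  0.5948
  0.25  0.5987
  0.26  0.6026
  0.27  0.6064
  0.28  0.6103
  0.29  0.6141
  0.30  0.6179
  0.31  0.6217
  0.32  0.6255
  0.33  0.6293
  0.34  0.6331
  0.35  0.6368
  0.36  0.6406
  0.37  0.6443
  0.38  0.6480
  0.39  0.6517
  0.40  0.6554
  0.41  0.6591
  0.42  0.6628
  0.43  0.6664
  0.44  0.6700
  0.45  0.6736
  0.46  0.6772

T = 0.75;  σ√T = 0.2511
ln(S/K) + (r + σ²/2)T = ln(55/60) + (0.018 + 0.29²/2)·0.75 = -0.0870 + 0.0450 = -0.0420
d₁ = -0.0420 / 0.2511 = -0.1671 ⇒ -0.17
d₂ = d₁ − σ√T = -0.1671 − 0.2511 = -0.4183 ⇒ -0.42
e^(−rT) = e^(−0.018·0.75) = 0.9866
P = 60·0.9866·N(0.42) − 55·N(0.17) = 60·0.9866·0.6628 − 55·0.5675 = 39.2351 − 31.2125 = 8.0226

£8.02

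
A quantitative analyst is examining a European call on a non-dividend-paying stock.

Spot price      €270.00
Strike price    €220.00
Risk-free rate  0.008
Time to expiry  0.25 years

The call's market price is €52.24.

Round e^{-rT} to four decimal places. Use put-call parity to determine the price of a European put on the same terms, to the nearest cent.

€1.80

e^(−rT) = e^(−0.008·0.25) = 0.9980
Put-call parity: C − P = S − K·e^(−rT) = 270 − 220·0.9980 = 270 − 219.5600 = 50.4400
P = C − (C − P) = 52.24 − (50.4400) = 1.8000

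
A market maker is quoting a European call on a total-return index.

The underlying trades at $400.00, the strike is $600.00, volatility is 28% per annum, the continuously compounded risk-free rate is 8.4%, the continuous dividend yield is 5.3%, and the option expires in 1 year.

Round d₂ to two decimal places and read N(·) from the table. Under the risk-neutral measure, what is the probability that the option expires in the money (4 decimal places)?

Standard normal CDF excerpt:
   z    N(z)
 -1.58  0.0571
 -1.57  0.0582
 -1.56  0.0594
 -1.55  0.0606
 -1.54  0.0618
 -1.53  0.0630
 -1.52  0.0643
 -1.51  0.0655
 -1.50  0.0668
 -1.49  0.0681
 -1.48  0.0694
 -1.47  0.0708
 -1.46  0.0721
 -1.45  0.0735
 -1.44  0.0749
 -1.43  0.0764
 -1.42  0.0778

0.0694

σ√T = 0.28 × 1.0000 = 0.2800
d₁ = [ln(400/600) + (0.084 − 0.053 + ½·0.28²)·1] / (σ√T) = (-0.4055 + 0.0702) / 0.2800 = -1.1974 ⇒ -1.20
d₂ = -1.1974 − 0.2800 = -1.4774 ⇒ -1.48
Pr(exercise) under Q = N(d₂) = 0.0694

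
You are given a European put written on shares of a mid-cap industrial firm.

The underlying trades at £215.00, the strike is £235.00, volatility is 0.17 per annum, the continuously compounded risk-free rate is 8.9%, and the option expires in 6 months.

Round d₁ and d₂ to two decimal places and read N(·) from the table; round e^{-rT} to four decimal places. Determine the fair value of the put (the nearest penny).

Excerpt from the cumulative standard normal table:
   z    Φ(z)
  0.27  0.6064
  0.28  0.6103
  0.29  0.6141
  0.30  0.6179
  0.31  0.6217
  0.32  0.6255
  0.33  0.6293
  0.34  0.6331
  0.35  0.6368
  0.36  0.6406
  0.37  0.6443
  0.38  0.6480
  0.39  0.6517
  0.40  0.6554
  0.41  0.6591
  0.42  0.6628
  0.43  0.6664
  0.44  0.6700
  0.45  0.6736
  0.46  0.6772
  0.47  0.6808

£16.13

σ√T = 0.17 × 0.7071 = 0.1202
d₁ = [ln(215/235) + (0.089 + 0.17²/2)·0.5] / 0.1202 = [-0.0889 + 0.0517] / 0.1202 = -0.3097 which rounds to -0.31
d₂ = d₁ − σ√T = -0.3097 − 0.1202 = -0.4299 which rounds to -0.43
e^(−rT) = e^(−0.089·0.5) = 0.9565
P = 235·0.9565·N(0.43) − 215·N(0.31) = 235·0.9565·0.6664 − 215·0.6217 = 149.7917 − 133.6655 = 16.1262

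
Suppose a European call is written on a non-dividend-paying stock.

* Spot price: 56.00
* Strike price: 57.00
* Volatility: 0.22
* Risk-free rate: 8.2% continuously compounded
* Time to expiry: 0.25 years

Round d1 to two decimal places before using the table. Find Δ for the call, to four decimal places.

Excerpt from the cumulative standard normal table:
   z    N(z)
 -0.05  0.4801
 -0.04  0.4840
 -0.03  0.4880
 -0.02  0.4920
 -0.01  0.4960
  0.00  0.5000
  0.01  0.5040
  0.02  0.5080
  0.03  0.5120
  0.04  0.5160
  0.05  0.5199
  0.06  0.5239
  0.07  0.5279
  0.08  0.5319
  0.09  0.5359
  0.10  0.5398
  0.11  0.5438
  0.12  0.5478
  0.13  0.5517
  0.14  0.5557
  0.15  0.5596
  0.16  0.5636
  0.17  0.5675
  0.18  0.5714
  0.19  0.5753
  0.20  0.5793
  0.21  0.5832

T = 0.25;  σ√T = 0.1100
d₁ = [ln(56/57) + (0.082 + 0.22²/2)·0.25] / 0.1100 = [-0.0177 + 0.0266] / 0.1100 = 0.0805 ≈ 0.08
N(d₁) = N(0.08) = 0.5319
Δ_call = N(d₁) = 0.5319

0.5319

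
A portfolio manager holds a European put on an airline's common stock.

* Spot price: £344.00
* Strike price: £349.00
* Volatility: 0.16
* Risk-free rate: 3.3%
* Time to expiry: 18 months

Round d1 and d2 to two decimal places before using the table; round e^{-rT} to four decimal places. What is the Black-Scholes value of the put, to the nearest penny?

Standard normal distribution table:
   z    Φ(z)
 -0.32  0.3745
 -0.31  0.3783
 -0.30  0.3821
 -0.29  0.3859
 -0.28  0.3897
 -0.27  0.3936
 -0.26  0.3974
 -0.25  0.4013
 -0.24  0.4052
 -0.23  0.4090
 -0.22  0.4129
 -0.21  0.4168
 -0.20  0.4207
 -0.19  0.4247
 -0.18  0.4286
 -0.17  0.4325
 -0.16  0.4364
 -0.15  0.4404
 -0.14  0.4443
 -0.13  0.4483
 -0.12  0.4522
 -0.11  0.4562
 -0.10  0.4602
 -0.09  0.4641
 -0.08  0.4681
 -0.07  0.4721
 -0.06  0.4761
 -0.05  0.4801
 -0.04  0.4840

£21.42

σ√T = 0.16·√1.5 = 0.1960
d₁ = [ln(344/349) + (0.033 + 0.16²/2)·1.5] / 0.1960 = [-0.0144 + 0.0687] / 0.1960 = 0.2769 → 0.28
d₂ = d₁ − σ√T = 0.2769 − 0.1960 = 0.0810 → 0.08
e^(−rT) = e^(−0.033·1.5) = 0.9517
N(−d₂) = N(-0.08) = 0.4681;  N(−d₁) = N(-0.28) = 0.3897
P = 349·0.9517·0.4681 − 344·0.3897 = 155.4763 − 134.0568 = 21.4195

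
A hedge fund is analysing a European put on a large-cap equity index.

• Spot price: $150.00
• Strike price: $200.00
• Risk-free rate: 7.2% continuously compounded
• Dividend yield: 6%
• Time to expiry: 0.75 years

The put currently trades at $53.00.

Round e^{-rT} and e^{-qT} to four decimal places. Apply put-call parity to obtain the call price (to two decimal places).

$6.92

e^(−qT) = e^(−0.06·0.75) = 0.9560;  e^(−rT) = e^(−0.072·0.75) = 0.9474
Put-call parity: C − P = S·e^(−qT) − K·e^(−rT) = 150·0.9560 − 200·0.9474 = 143.4000 − 189.4800 = -46.0800
C = P + (C − P) = 53.00 + (-46.0800) = 6.9200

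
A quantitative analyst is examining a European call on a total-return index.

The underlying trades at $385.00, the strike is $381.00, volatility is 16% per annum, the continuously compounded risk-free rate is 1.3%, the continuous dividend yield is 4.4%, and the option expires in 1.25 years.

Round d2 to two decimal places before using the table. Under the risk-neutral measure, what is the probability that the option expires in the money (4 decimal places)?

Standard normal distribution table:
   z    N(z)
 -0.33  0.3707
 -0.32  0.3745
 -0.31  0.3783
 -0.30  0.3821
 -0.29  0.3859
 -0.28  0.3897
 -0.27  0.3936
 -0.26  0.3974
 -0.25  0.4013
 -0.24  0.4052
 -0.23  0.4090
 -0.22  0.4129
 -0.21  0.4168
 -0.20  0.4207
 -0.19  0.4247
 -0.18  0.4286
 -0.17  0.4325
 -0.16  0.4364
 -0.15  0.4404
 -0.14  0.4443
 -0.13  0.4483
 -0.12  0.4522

0.4013

T = 1.25;  σ√T = 0.1789
ln(S/K) + (r − q + σ²/2)T = ln(385/381) + (0.013 − 0.044 + 0.16²/2)·1.25 = 0.0104 − 0.0227 = -0.0123
d₁ = -0.0123 / 0.1789 = -0.0688 ≈ -0.07
d₂ = d₁ − σ√T = -0.0688 − 0.1789 = -0.2477 ≈ -0.25
Risk-neutral Pr[S_T > K] = N(d₂) = N(-0.25) = 0.4013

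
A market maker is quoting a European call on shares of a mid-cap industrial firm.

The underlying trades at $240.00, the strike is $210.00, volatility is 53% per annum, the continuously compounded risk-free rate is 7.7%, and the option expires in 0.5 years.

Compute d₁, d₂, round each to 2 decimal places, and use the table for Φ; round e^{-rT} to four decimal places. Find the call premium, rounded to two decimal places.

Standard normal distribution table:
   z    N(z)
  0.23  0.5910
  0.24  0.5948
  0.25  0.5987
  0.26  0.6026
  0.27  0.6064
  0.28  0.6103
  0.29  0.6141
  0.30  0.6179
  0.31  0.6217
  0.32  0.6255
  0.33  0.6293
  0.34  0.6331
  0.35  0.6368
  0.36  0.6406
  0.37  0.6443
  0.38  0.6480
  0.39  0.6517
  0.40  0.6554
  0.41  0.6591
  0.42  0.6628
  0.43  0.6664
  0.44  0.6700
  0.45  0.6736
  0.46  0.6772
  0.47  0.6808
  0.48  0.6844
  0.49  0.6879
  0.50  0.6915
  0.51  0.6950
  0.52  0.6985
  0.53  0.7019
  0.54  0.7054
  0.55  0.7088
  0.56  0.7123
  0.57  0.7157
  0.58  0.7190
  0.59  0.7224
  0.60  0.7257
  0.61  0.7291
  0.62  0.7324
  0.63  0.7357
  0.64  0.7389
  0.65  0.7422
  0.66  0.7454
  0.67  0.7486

$55.60

σ√T = 0.53·√0.5 = 0.3748
d₁ = [ln(240/210) + (0.077 + ½·0.53²)·0.5] / (σ√T) = (0.1335 + 0.1087) / 0.3748 = 0.6464 which rounds to 0.65
d₂ = 0.6464 − 0.3748 = 0.2717 which rounds to 0.27
exp(−rT) = exp(−0.077·0.5) = 0.9622
N(d₁) = N(0.65) = 0.7422;  N(d₂) = N(0.27) = 0.6064
C = 240·0.7422 − 210·0.9622·0.6064 = 178.1280 − 122.5304 = 55.5976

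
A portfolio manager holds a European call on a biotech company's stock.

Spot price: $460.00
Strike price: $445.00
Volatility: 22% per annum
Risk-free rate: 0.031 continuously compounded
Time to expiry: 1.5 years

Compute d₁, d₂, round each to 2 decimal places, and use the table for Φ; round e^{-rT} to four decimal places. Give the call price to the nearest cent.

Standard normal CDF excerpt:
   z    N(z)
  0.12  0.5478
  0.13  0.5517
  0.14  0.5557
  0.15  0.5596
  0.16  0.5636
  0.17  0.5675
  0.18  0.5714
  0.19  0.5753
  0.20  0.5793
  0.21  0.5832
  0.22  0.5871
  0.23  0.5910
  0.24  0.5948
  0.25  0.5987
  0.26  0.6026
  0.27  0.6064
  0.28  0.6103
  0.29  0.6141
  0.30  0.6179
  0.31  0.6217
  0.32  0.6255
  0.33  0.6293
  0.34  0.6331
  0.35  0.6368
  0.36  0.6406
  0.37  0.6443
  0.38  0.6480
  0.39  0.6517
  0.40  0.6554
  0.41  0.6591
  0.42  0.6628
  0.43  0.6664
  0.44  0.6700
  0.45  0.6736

$67.13

σ√T = 0.22·√1.5 = 0.2694
d₁ = [ln(460/445) + (0.031 + 0.22²/2)·1.5] / 0.2694 = [0.0332 + 0.0828] / 0.2694 = 0.4303 which rounds to 0.43
d₂ = d₁ − σ√T = 0.4303 − 0.2694 = 0.1609 which rounds to 0.16
exp(−rT) = exp(−0.031·1.5) = 0.9546
N(d₁) = N(0.43) = 0.6664;  N(d₂) = N(0.16) = 0.5636
C = 460·0.6664 − 445·0.9546·0.5636 = 306.5440 − 239.4156 = 67.1284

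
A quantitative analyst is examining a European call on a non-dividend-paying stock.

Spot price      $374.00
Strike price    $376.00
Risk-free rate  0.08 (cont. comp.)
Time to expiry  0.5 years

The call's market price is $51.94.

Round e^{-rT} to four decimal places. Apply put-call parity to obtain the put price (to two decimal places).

$39.20

exp(−rT) = exp(−0.08·0.5) = 0.9608
Put-call parity: C − P = S − K·e^(−rT) = 374 − 376·0.9608 = 374 − 361.2608 = 12.7392
P = C − (C − P) = 51.94 − (12.7392) = 39.2008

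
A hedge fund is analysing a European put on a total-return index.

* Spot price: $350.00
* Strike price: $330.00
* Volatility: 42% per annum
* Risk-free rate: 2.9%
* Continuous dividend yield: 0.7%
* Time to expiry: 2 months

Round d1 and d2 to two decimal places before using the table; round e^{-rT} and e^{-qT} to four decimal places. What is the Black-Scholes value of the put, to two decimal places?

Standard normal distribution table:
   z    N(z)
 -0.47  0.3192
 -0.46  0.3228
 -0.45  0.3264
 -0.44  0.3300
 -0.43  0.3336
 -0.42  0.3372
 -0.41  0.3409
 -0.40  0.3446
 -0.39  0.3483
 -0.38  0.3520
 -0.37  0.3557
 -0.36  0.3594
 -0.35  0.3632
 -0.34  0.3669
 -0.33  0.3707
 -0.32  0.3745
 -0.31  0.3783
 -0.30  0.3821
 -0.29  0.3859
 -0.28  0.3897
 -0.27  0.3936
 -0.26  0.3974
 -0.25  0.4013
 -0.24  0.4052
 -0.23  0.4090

σ√T = 0.42 × 0.4082 = 0.1715
d₁ = [ln(350/330) + (0.029 − 0.007 + 0.42²/2)·0.1667] / 0.1715 = [0.0588 + 0.0184] / 0.1715 = 0.4503 ⇒ 0.45
d₂ = d₁ − σ√T = 0.4503 − 0.1715 = 0.2788 ⇒ 0.28
e^(−qT) = e^(−0.007·0.1667) = 0.9988;  e^(−rT) = e^(−0.029·0.1667) = 0.9952
N(−d₂) = N(-0.28) = 0.3897;  N(−d₁) = N(-0.45) = 0.3264
P = 330·0.9952·0.3897 − 350·0.9988·0.3264 = 127.9837 − 114.1029 = 13.8808

$13.88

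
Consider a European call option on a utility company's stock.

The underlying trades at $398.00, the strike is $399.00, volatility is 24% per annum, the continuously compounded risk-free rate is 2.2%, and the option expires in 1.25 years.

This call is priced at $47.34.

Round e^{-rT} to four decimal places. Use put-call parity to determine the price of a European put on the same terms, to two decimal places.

exp(−rT) = exp(−0.022·1.25) = 0.9729
Put-call parity: C − P = S − K·e^(−rT) = 398 − 399·0.9729 = 398 − 388.1871 = 9.8129
P = C − (C − P) = 47.34 − (9.8129) = 37.5271

$37.53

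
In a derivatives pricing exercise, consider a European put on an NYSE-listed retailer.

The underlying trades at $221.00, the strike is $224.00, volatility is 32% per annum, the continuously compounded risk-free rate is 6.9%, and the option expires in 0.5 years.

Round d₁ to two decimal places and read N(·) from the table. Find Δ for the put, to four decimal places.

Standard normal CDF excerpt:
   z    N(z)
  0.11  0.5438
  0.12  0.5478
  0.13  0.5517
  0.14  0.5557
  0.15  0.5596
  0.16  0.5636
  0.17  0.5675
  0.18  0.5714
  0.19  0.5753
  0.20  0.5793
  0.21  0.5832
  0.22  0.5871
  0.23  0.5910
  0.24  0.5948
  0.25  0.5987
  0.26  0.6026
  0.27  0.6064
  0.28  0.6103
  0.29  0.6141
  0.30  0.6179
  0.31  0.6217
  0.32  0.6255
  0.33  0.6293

-0.4168

σ√T = 0.32 × 0.7071 = 0.2263
d₁ = [ln(221/224) + (0.069 + 0.32²/2)·0.5] / 0.2263 = [-0.0135 + 0.0601] / 0.2263 = 0.2060 which rounds to 0.21
N(d₁) = N(0.21) = 0.5832
Δ_put = N(d₁) − 1 = 0.5832 − 1 = -0.4168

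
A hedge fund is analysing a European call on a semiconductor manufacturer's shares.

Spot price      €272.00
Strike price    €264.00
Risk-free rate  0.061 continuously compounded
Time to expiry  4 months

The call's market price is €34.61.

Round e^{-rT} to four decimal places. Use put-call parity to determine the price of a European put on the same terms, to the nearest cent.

exp(−rT) = exp(−0.061·0.3333) = 0.9799
Put-call parity: C − P = S − K·e^(−rT) = 272 − 264·0.9799 = 272 − 258.6936 = 13.3064
P = C − (C − P) = 34.61 − (13.3064) = 21.3036

€21.30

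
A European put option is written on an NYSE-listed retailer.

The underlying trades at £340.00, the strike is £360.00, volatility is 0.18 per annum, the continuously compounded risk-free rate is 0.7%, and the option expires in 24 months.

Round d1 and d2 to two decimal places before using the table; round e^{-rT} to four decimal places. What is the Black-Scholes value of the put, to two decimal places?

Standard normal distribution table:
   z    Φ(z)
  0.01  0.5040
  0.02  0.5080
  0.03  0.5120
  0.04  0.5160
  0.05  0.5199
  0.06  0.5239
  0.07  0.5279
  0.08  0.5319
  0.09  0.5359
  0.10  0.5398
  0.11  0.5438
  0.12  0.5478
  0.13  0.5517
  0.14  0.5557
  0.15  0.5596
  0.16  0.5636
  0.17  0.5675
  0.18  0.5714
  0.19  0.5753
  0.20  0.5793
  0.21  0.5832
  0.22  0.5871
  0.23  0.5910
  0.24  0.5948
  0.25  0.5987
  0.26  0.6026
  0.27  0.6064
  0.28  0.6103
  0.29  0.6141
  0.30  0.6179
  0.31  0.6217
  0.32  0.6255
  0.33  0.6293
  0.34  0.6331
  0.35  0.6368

£43.91

σ√T = 0.18·√2 = 0.2546
ln(S/K) + (r + σ²/2)T = ln(340/360) + (0.007 + 0.18²/2)·2 = -0.0572 + 0.0464 = -0.0108
d₁ = -0.0108 / 0.2546 = -0.0423 → -0.04
d₂ = d₁ − σ√T = -0.0423 − 0.2546 = -0.2968 → -0.30
exp(−rT) = exp(−0.007·2) = 0.9861
P = 360·0.9861·N(0.30) − 340·N(0.04) = 360·0.9861·0.6179 − 340·0.5160 = 219.3520 − 175.4400 = 43.9120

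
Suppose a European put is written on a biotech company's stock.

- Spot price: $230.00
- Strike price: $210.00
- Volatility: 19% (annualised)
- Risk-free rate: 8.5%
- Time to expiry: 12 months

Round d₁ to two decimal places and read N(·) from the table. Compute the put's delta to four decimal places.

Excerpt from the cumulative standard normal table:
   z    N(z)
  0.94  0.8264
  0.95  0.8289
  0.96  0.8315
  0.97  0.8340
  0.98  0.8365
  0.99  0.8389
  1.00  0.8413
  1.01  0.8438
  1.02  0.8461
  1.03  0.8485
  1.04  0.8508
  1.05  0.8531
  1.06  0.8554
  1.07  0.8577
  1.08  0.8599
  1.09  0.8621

-0.1539

σ√T = 0.19·√1 = 0.1900
ln(S/K) + (r + σ²/2)T = ln(230/210) + (0.085 + 0.19²/2)·1 = 0.0910 + 0.1031 = 0.1940
d₁ = 0.1940 / 0.1900 = 1.0212 ≈ 1.02
N(d₁) = N(1.02) = 0.8461
Δ_put = N(d₁) − 1 = 0.8461 − 1 = -0.1539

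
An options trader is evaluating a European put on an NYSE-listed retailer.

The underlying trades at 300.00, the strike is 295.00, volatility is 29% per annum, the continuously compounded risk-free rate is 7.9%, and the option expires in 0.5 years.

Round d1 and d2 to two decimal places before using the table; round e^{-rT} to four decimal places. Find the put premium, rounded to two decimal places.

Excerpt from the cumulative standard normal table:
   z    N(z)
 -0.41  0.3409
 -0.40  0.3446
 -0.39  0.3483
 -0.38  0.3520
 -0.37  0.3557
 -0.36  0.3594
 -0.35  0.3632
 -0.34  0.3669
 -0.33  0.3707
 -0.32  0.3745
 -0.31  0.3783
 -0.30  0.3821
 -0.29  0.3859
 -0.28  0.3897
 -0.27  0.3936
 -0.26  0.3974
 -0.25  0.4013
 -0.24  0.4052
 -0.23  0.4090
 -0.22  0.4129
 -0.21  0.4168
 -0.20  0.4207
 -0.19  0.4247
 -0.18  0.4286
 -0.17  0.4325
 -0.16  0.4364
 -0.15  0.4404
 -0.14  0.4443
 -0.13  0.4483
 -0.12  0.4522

17.05

σ√T = 0.29 × 0.7071 = 0.2051
d₁ = [ln(300/295) + (0.079 + ½·0.29²)·0.5] / (σ√T) = (0.0168 + 0.0605) / 0.2051 = 0.3771 → 0.38
d₂ = 0.3771 − 0.2051 = 0.1721 → 0.17
exp(−rT) = exp(−0.079·0.5) = 0.9613
N(−d₂) = N(-0.17) = 0.4325;  N(−d₁) = N(-0.38) = 0.3520
P = 295·0.9613·0.4325 − 300·0.3520 = 122.6499 − 105.6000 = 17.0499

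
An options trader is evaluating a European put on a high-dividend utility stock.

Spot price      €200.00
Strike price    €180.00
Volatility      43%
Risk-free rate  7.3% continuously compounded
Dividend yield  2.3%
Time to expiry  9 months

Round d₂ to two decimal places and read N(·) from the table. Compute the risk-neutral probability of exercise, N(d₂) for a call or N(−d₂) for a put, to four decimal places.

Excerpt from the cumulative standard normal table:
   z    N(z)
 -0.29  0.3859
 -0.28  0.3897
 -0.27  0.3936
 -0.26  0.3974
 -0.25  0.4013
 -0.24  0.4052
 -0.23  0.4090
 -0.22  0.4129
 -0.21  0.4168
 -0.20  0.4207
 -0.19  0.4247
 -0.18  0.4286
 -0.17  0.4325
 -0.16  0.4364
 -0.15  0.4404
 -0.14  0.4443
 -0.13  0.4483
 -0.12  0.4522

σ√T = 0.43·√0.75 = 0.3724
d₁ = [ln(200/180) + (0.073 − 0.023 + 0.43²/2)·0.75] / 0.3724 = [0.1054 + 0.1068] / 0.3724 = 0.5698 which rounds to 0.57
d₂ = d₁ − σ√T = 0.5698 − 0.3724 = 0.1974 which rounds to 0.20
Risk-neutral Pr[S_T < K] = N(−d₂) = N(-0.20) = 0.4207

0.4207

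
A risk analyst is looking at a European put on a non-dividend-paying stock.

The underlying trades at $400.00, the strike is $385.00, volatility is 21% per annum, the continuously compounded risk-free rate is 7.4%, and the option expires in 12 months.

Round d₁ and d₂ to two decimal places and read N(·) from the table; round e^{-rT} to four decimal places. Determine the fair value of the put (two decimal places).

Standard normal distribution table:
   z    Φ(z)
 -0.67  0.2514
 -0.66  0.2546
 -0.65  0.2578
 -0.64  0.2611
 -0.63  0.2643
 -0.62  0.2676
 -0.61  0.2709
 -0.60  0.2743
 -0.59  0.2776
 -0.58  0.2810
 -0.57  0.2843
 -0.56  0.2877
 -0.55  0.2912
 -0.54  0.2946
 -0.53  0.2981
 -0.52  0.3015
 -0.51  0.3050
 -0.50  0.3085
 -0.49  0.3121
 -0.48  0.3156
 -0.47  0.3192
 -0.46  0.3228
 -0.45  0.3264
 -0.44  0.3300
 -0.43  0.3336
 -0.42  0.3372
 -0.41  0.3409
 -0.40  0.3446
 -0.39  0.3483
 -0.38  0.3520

$14.84

σ√T = 0.21 × 1.0000 = 0.2100
d₁ = [ln(400/385) + (0.074 + 0.21²/2)·1] / 0.2100 = [0.0382 + 0.0960] / 0.2100 = 0.6394 → 0.64
d₂ = d₁ − σ√T = 0.6394 − 0.2100 = 0.4294 → 0.43
e^(−rT) = e^(−0.074·1) = 0.9287
N(−d₂) = N(-0.43) = 0.3336;  N(−d₁) = N(-0.64) = 0.2611
P = 385·0.9287·0.3336 − 400·0.2611 = 119.2785 − 104.4400 = 14.8385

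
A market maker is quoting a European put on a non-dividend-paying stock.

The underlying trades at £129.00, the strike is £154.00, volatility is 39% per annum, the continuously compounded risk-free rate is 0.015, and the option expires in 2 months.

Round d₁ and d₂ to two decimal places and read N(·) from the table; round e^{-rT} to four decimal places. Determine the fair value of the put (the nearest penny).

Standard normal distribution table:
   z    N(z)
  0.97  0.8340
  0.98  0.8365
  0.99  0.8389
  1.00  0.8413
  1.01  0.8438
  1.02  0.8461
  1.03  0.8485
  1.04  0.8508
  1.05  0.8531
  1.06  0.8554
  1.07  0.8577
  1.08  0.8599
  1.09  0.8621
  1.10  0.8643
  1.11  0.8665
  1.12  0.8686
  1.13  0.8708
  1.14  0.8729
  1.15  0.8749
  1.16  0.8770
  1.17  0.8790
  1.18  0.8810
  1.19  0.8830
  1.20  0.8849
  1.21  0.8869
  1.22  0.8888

σ√T = 0.39 × 0.4082 = 0.1592
d₁ = [ln(129/154) + (0.015 + ½·0.39²)·0.1667] / (σ√T) = (-0.1771 + 0.0152) / 0.1592 = -1.0173 ⇒ -1.02
d₂ = -1.0173 − 0.1592 = -1.1765 ⇒ -1.18
exp(−rT) = exp(−0.015·0.1667) = 0.9975
N(−d₂) = N(1.18) = 0.8810;  N(−d₁) = N(1.02) = 0.8461
P = 154·0.9975·0.8810 − 129·0.8461 = 135.3348 − 109.1469 = 26.1879

£26.19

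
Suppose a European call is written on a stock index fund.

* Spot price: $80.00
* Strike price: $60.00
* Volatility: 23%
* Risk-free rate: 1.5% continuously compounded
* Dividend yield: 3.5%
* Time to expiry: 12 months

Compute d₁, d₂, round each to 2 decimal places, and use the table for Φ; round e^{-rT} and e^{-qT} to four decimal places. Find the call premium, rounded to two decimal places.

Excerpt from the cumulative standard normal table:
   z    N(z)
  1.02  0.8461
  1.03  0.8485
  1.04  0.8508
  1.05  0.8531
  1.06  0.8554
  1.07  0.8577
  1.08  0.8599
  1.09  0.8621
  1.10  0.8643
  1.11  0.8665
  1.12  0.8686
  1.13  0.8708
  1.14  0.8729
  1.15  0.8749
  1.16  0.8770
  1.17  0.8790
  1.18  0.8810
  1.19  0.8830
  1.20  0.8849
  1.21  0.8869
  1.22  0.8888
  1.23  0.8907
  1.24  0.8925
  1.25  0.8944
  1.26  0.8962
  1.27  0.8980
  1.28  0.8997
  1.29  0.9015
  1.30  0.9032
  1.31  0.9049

$19.08

σ√T = 0.23 × 1.0000 = 0.2300
d₁ = [ln(80/60) + (0.015 − 0.035 + ½·0.23²)·1] / (σ√T) = (0.2877 + 0.0064) / 0.2300 = 1.2788 → 1.28
d₂ = 1.2788 − 0.2300 = 1.0488 → 1.05
e^(−qT) = e^(−0.035·1) = 0.9656;  e^(−rT) = e^(−0.015·1) = 0.9851
N(d₁) = N(1.28) = 0.8997;  N(d₂) = N(1.05) = 0.8531
C = 80·0.9656·0.8997 − 60·0.9851·0.8531 = 69.5000 − 50.4233 = 19.0767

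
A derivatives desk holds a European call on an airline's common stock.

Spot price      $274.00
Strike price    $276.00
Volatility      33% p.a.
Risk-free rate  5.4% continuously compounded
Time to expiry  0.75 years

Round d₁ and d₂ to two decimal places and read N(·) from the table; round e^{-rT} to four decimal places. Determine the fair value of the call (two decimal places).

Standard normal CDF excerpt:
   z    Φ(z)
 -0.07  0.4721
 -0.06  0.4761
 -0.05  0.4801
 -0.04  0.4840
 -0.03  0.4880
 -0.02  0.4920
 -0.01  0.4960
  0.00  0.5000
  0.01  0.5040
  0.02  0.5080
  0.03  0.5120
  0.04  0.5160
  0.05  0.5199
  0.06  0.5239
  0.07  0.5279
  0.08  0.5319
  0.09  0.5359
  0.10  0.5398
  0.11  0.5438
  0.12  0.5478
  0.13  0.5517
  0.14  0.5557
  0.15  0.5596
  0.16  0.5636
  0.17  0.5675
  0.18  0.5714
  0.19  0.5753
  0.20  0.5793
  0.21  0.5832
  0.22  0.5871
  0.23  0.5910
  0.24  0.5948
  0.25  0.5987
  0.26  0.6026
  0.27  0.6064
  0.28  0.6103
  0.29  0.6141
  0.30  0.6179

T = 0.75;  σ√T = 0.2858
d₁ = [ln(274/276) + (0.054 + 0.33²/2)·0.75] / 0.2858 = [-0.0073 + 0.0813] / 0.2858 = 0.2592 → 0.26
d₂ = d₁ − σ√T = 0.2592 − 0.2858 = -0.0266 → -0.03
e^(−rT) = e^(−0.054·0.75) = 0.9603
C = 274·N(0.26) − 276·0.9603·N(-0.03) = 274·0.6026 − 276·0.9603·0.4880 = 165.1124 − 129.3409 = 35.7715

$35.77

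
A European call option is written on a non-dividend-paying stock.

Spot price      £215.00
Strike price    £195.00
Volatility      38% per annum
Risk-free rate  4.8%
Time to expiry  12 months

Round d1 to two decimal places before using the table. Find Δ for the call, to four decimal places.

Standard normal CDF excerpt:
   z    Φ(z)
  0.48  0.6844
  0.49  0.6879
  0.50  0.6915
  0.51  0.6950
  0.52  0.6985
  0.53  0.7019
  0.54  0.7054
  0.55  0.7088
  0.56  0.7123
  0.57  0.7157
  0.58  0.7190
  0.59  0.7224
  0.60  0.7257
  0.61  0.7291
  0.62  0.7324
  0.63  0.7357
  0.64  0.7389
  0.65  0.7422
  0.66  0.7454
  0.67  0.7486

σ√T = 0.38·√1 = 0.3800
d₁ = [ln(215/195) + (0.048 + ½·0.38²)·1] / (σ√T) = (0.0976 + 0.1202) / 0.3800 = 0.5733 which rounds to 0.57
N(d₁) = N(0.57) = 0.7157
Δ_call = N(d₁) = 0.7157

0.7157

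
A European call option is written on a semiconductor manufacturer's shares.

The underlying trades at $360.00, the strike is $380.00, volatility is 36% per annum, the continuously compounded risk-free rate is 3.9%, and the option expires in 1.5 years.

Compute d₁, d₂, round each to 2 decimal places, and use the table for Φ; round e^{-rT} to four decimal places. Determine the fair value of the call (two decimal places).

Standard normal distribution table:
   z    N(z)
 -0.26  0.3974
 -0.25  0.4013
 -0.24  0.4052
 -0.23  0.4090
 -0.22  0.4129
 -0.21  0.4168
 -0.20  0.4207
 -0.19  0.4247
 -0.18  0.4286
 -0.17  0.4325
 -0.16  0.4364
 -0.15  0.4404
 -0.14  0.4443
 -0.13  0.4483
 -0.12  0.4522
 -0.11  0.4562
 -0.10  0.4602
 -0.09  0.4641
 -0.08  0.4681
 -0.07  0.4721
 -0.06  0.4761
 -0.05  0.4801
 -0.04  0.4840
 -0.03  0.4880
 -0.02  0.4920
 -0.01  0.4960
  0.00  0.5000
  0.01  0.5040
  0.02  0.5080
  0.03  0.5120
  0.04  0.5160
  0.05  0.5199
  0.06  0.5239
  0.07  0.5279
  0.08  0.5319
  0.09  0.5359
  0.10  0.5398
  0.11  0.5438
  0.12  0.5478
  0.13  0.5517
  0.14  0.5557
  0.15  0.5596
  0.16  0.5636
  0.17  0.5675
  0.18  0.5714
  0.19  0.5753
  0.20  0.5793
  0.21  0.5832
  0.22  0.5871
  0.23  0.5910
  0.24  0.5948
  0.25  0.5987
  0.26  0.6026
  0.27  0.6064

$63.37

T = 1.5;  σ√T = 0.4409
d₁ = [ln(360/380) + (0.039 + ½·0.36²)·1.5] / (σ√T) = (-0.0541 + 0.1557) / 0.4409 = 0.2305 → 0.23
d₂ = 0.2305 − 0.4409 = -0.2104 → -0.21
e^(−rT) = e^(−0.039·1.5) = 0.9432
N(d₁) = N(0.23) = 0.5910;  N(d₂) = N(-0.21) = 0.4168
C = 360·0.5910 − 380·0.9432·0.4168 = 212.7600 − 149.3878 = 63.3722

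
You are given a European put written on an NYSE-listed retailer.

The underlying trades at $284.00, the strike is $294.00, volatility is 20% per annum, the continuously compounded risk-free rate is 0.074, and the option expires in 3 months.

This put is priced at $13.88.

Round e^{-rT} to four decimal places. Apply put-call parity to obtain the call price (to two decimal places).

exp(−rT) = exp(−0.074·0.25) = 0.9817
Put-call parity: C − P = S − K·e^(−rT) = 284 − 294·0.9817 = 284 − 288.6198 = -4.6198
C = P + (C − P) = 13.88 + (-4.6198) = 9.2602

$9.26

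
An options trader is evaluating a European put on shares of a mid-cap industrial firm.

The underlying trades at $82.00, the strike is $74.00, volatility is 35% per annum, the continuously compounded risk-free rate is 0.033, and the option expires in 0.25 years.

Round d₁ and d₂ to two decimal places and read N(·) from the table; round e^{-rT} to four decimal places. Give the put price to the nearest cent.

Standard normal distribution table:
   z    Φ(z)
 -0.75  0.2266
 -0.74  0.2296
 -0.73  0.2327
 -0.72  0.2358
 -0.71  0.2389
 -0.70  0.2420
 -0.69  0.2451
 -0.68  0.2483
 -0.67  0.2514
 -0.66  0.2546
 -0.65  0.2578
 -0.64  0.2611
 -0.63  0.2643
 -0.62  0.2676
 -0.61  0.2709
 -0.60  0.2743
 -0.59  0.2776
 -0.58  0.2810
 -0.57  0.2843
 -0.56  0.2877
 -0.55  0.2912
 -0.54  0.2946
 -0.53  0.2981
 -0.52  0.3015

σ√T = 0.35·√0.25 = 0.1750
d₁ = [ln(82/74) + (0.033 + 0.35²/2)·0.25] / 0.1750 = [0.1027 + 0.0236] / 0.1750 = 0.7212 which rounds to 0.72
d₂ = d₁ − σ√T = 0.7212 − 0.1750 = 0.5462 which rounds to 0.55
exp(−rT) = exp(−0.033·0.25) = 0.9918
N(−d₂) = N(-0.55) = 0.2912;  N(−d₁) = N(-0.72) = 0.2358
P = 74·0.9918·0.2912 − 82·0.2358 = 21.3721 − 19.3356 = 2.0365

$2.04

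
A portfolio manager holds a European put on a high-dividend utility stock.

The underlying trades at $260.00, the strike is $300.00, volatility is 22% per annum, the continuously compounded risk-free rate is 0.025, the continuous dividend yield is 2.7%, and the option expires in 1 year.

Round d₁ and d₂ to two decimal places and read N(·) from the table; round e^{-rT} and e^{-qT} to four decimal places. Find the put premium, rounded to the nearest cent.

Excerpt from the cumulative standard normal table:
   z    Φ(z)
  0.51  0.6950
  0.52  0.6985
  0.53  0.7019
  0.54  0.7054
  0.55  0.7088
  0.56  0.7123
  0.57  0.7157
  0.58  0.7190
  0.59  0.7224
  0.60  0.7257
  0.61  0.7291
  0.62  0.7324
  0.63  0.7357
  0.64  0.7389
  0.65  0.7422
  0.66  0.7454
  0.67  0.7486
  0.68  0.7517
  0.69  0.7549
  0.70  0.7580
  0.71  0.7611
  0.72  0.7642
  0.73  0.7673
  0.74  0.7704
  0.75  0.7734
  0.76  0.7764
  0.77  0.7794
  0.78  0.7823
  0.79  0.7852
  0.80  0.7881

σ√T = 0.22 × 1.0000 = 0.2200
d₁ = [ln(260/300) + (0.025 − 0.027 + 0.22²/2)·1] / 0.2200 = [-0.1431 + 0.0222] / 0.2200 = -0.5495 which rounds to -0.55
d₂ = d₁ − σ√T = -0.5495 − 0.2200 = -0.7695 which rounds to -0.77
exp(−qT) = exp(−0.027·1) = 0.9734;  exp(−rT) = exp(−0.025·1) = 0.9753
N(−d₂) = N(0.77) = 0.7794;  N(−d₁) = N(0.55) = 0.7088
P = 300·0.9753·0.7794 − 260·0.9734·0.7088 = 228.0446 − 179.3859 = 48.6587

$48.66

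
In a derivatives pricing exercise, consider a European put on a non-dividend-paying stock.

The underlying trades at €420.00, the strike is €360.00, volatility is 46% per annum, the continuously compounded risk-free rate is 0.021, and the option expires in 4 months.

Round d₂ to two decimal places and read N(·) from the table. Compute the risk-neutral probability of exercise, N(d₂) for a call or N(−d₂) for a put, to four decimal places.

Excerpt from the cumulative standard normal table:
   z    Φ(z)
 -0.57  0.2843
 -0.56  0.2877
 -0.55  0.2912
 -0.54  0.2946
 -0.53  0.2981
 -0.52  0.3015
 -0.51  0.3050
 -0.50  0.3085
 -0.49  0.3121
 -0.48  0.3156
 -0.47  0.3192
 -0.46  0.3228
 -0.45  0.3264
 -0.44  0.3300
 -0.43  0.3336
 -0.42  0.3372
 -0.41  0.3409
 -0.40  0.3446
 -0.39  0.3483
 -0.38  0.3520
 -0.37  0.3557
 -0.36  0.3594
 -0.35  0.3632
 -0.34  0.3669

0.3192

T = 0.3333;  σ√T = 0.2656
d₁ = [ln(420/360) + (0.021 + 0.46²/2)·0.3333] / 0.2656 = [0.1542 + 0.0423] / 0.2656 = 0.7396 ⇒ 0.74
d₂ = d₁ − σ√T = 0.7396 − 0.2656 = 0.4740 ⇒ 0.47
Pr(exercise) under Q = N(−d₂) = N(-0.47) = 0.3192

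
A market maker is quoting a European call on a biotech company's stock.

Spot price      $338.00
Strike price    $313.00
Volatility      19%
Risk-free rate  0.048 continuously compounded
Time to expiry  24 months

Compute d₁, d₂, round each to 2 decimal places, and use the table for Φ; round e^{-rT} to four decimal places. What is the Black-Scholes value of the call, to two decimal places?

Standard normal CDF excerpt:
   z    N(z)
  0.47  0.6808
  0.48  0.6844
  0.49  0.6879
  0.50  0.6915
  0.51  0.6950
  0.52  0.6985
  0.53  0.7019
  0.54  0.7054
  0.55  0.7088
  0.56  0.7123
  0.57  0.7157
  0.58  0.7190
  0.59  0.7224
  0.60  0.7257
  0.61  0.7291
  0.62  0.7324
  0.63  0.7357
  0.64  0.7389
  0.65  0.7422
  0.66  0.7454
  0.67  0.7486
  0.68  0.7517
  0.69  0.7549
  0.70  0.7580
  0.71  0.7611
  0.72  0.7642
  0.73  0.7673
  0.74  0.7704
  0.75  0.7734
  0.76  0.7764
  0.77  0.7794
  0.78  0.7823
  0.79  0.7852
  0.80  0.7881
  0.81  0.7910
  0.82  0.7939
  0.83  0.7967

σ√T = 0.19 × 1.4142 = 0.2687
d₁ = [ln(338/313) + (0.048 + 0.19²/2)·2] / 0.2687 = [0.0768 + 0.1321] / 0.2687 = 0.7776 which rounds to 0.78
d₂ = d₁ − σ√T = 0.7776 − 0.2687 = 0.5089 which rounds to 0.51
e^(−rT) = e^(−0.048·2) = 0.9085
N(d₁) = N(0.78) = 0.7823;  N(d₂) = N(0.51) = 0.6950
C = 338·0.7823 − 313·0.9085·0.6950 = 264.4174 − 197.6305 = 66.7869

$66.79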